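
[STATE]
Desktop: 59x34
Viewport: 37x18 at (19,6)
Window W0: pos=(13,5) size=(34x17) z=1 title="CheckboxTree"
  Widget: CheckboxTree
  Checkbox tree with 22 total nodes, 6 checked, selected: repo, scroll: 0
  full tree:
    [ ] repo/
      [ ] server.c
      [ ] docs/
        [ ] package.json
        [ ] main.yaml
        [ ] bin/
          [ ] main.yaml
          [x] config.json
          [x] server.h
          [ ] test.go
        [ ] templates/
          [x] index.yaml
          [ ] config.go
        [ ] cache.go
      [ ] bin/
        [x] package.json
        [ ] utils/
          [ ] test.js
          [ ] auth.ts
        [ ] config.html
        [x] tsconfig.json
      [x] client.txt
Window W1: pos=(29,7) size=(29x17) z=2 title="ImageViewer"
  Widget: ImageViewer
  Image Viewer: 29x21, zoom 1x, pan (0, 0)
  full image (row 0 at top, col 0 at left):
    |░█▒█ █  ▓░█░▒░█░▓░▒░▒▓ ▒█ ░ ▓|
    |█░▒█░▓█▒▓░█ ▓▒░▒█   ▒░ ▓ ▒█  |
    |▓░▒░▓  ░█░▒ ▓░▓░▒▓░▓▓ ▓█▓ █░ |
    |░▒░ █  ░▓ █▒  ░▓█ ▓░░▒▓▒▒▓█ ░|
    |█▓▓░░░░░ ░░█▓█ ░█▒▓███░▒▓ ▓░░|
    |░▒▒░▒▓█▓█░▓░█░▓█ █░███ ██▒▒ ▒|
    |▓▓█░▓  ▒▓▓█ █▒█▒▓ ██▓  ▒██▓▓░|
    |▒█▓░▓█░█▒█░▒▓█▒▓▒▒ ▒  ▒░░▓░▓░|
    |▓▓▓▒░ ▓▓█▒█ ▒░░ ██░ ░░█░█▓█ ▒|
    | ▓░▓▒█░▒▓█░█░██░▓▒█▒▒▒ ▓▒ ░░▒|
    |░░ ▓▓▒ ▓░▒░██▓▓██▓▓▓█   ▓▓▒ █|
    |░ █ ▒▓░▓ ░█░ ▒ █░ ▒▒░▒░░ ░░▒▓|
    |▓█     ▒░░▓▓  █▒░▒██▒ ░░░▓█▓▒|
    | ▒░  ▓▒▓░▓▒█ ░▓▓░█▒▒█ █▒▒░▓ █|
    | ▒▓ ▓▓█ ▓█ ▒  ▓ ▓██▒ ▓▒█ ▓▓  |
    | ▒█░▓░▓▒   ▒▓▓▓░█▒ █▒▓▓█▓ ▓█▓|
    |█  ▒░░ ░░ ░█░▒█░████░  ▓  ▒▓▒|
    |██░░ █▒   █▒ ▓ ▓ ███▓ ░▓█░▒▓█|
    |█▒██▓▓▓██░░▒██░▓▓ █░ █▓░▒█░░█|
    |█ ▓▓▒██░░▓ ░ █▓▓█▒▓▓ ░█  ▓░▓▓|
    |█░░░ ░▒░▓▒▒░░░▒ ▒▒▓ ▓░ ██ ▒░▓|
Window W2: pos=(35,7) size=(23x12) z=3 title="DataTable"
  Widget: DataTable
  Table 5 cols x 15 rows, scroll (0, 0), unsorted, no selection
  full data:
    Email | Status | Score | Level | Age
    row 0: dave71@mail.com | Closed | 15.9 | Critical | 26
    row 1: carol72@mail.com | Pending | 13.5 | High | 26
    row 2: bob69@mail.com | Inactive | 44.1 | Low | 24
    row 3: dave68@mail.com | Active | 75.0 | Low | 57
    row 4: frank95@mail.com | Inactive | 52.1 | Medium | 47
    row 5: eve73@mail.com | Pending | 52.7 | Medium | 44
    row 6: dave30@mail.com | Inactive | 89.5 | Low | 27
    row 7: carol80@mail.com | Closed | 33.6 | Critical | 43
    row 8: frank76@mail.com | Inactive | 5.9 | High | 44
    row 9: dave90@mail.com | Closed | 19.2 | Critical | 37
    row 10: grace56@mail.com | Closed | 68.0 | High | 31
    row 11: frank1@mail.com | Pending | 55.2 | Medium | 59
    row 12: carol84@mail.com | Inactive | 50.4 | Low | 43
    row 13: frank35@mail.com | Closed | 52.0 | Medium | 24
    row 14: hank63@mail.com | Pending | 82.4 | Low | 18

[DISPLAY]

kboxTree                   ┃         
──────────┏━━━━━┏━━━━━━━━━━━━━━━━━━━━
repo/     ┃ Imag┃ DataTable          
] server.c┠─────┠────────────────────
] docs/   ┃░█▒█ ┃Email           │Sta
[ ] packag┃█░▒█░┃────────────────┼───
[ ] main.y┃▓░▒░▓┃dave71@mail.com │Clo
[-] bin/  ┃░▒░ █┃carol72@mail.com│Pen
  [ ] main┃█▓▓░░┃bob69@mail.com  │Ina
  [x] conf┃░▒▒░▒┃dave68@mail.com │Act
  [x] serv┃▓▓█░▓┃frank95@mail.com│Ina
  [ ] test┃▒█▓░▓┃eve73@mail.com  │Pen
[-] templa┃▓▓▓▒░┗━━━━━━━━━━━━━━━━━━━━
  [x] inde┃ ▓░▓▒█░▒▓█░█░██░▓▒█▒▒▒ ▓▒ 
  [ ] conf┃░░ ▓▓▒ ▓░▒░██▓▓██▓▓▓█   ▓▓
━━━━━━━━━━┃░ █ ▒▓░▓ ░█░ ▒ █░ ▒▒░▒░░ ░
          ┃▓█     ▒░░▓▓  █▒░▒██▒ ░░░▓
          ┗━━━━━━━━━━━━━━━━━━━━━━━━━━


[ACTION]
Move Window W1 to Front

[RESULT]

kboxTree                   ┃         
──────────┏━━━━━━━━━━━━━━━━━━━━━━━━━━
repo/     ┃ ImageViewer              
] server.c┠──────────────────────────
] docs/   ┃░█▒█ █  ▓░█░▒░█░▓░▒░▒▓ ▒█ 
[ ] packag┃█░▒█░▓█▒▓░█ ▓▒░▒█   ▒░ ▓ ▒
[ ] main.y┃▓░▒░▓  ░█░▒ ▓░▓░▒▓░▓▓ ▓█▓ 
[-] bin/  ┃░▒░ █  ░▓ █▒  ░▓█ ▓░░▒▓▒▒▓
  [ ] main┃█▓▓░░░░░ ░░█▓█ ░█▒▓███░▒▓ 
  [x] conf┃░▒▒░▒▓█▓█░▓░█░▓█ █░███ ██▒
  [x] serv┃▓▓█░▓  ▒▓▓█ █▒█▒▓ ██▓  ▒██
  [ ] test┃▒█▓░▓█░█▒█░▒▓█▒▓▒▒ ▒  ▒░░▓
[-] templa┃▓▓▓▒░ ▓▓█▒█ ▒░░ ██░ ░░█░█▓
  [x] inde┃ ▓░▓▒█░▒▓█░█░██░▓▒█▒▒▒ ▓▒ 
  [ ] conf┃░░ ▓▓▒ ▓░▒░██▓▓██▓▓▓█   ▓▓
━━━━━━━━━━┃░ █ ▒▓░▓ ░█░ ▒ █░ ▒▒░▒░░ ░
          ┃▓█     ▒░░▓▓  █▒░▒██▒ ░░░▓
          ┗━━━━━━━━━━━━━━━━━━━━━━━━━━


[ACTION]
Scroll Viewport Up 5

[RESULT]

                                     
                                     
                                     
                                     
━━━━━━━━━━━━━━━━━━━━━━━━━━━┓         
kboxTree                   ┃         
──────────┏━━━━━━━━━━━━━━━━━━━━━━━━━━
repo/     ┃ ImageViewer              
] server.c┠──────────────────────────
] docs/   ┃░█▒█ █  ▓░█░▒░█░▓░▒░▒▓ ▒█ 
[ ] packag┃█░▒█░▓█▒▓░█ ▓▒░▒█   ▒░ ▓ ▒
[ ] main.y┃▓░▒░▓  ░█░▒ ▓░▓░▒▓░▓▓ ▓█▓ 
[-] bin/  ┃░▒░ █  ░▓ █▒  ░▓█ ▓░░▒▓▒▒▓
  [ ] main┃█▓▓░░░░░ ░░█▓█ ░█▒▓███░▒▓ 
  [x] conf┃░▒▒░▒▓█▓█░▓░█░▓█ █░███ ██▒
  [x] serv┃▓▓█░▓  ▒▓▓█ █▒█▒▓ ██▓  ▒██
  [ ] test┃▒█▓░▓█░█▒█░▒▓█▒▓▒▒ ▒  ▒░░▓
[-] templa┃▓▓▓▒░ ▓▓█▒█ ▒░░ ██░ ░░█░█▓


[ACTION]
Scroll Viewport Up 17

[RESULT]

                                     
                                     
                                     
                                     
                                     
━━━━━━━━━━━━━━━━━━━━━━━━━━━┓         
kboxTree                   ┃         
──────────┏━━━━━━━━━━━━━━━━━━━━━━━━━━
repo/     ┃ ImageViewer              
] server.c┠──────────────────────────
] docs/   ┃░█▒█ █  ▓░█░▒░█░▓░▒░▒▓ ▒█ 
[ ] packag┃█░▒█░▓█▒▓░█ ▓▒░▒█   ▒░ ▓ ▒
[ ] main.y┃▓░▒░▓  ░█░▒ ▓░▓░▒▓░▓▓ ▓█▓ 
[-] bin/  ┃░▒░ █  ░▓ █▒  ░▓█ ▓░░▒▓▒▒▓
  [ ] main┃█▓▓░░░░░ ░░█▓█ ░█▒▓███░▒▓ 
  [x] conf┃░▒▒░▒▓█▓█░▓░█░▓█ █░███ ██▒
  [x] serv┃▓▓█░▓  ▒▓▓█ █▒█▒▓ ██▓  ▒██
  [ ] test┃▒█▓░▓█░█▒█░▒▓█▒▓▒▒ ▒  ▒░░▓


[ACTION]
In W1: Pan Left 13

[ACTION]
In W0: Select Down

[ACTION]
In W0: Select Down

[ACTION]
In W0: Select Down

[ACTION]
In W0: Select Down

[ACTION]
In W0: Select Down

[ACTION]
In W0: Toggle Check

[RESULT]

                                     
                                     
                                     
                                     
                                     
━━━━━━━━━━━━━━━━━━━━━━━━━━━┓         
kboxTree                   ┃         
──────────┏━━━━━━━━━━━━━━━━━━━━━━━━━━
repo/     ┃ ImageViewer              
] server.c┠──────────────────────────
] docs/   ┃░█▒█ █  ▓░█░▒░█░▓░▒░▒▓ ▒█ 
[ ] packag┃█░▒█░▓█▒▓░█ ▓▒░▒█   ▒░ ▓ ▒
[ ] main.y┃▓░▒░▓  ░█░▒ ▓░▓░▒▓░▓▓ ▓█▓ 
[x] bin/  ┃░▒░ █  ░▓ █▒  ░▓█ ▓░░▒▓▒▒▓
  [x] main┃█▓▓░░░░░ ░░█▓█ ░█▒▓███░▒▓ 
  [x] conf┃░▒▒░▒▓█▓█░▓░█░▓█ █░███ ██▒
  [x] serv┃▓▓█░▓  ▒▓▓█ █▒█▒▓ ██▓  ▒██
  [x] test┃▒█▓░▓█░█▒█░▒▓█▒▓▒▒ ▒  ▒░░▓


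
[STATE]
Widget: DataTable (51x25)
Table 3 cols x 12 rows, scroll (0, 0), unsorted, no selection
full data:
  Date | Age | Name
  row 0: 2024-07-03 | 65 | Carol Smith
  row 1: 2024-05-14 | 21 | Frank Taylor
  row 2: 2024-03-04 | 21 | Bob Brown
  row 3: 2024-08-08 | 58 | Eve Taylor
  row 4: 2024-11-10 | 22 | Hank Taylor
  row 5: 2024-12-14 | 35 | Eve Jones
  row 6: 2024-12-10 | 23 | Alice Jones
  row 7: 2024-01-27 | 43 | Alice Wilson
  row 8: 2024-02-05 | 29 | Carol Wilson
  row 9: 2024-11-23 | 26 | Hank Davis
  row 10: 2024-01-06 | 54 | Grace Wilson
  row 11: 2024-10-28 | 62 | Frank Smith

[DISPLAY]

Date      │Age│Name                                
──────────┼───┼────────────                        
2024-07-03│65 │Carol Smith                         
2024-05-14│21 │Frank Taylor                        
2024-03-04│21 │Bob Brown                           
2024-08-08│58 │Eve Taylor                          
2024-11-10│22 │Hank Taylor                         
2024-12-14│35 │Eve Jones                           
2024-12-10│23 │Alice Jones                         
2024-01-27│43 │Alice Wilson                        
2024-02-05│29 │Carol Wilson                        
2024-11-23│26 │Hank Davis                          
2024-01-06│54 │Grace Wilson                        
2024-10-28│62 │Frank Smith                         
                                                   
                                                   
                                                   
                                                   
                                                   
                                                   
                                                   
                                                   
                                                   
                                                   
                                                   


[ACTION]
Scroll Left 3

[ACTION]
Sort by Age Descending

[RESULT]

Date      │Ag▼│Name                                
──────────┼───┼────────────                        
2024-07-03│65 │Carol Smith                         
2024-10-28│62 │Frank Smith                         
2024-08-08│58 │Eve Taylor                          
2024-01-06│54 │Grace Wilson                        
2024-01-27│43 │Alice Wilson                        
2024-12-14│35 │Eve Jones                           
2024-02-05│29 │Carol Wilson                        
2024-11-23│26 │Hank Davis                          
2024-12-10│23 │Alice Jones                         
2024-11-10│22 │Hank Taylor                         
2024-05-14│21 │Frank Taylor                        
2024-03-04│21 │Bob Brown                           
                                                   
                                                   
                                                   
                                                   
                                                   
                                                   
                                                   
                                                   
                                                   
                                                   
                                                   


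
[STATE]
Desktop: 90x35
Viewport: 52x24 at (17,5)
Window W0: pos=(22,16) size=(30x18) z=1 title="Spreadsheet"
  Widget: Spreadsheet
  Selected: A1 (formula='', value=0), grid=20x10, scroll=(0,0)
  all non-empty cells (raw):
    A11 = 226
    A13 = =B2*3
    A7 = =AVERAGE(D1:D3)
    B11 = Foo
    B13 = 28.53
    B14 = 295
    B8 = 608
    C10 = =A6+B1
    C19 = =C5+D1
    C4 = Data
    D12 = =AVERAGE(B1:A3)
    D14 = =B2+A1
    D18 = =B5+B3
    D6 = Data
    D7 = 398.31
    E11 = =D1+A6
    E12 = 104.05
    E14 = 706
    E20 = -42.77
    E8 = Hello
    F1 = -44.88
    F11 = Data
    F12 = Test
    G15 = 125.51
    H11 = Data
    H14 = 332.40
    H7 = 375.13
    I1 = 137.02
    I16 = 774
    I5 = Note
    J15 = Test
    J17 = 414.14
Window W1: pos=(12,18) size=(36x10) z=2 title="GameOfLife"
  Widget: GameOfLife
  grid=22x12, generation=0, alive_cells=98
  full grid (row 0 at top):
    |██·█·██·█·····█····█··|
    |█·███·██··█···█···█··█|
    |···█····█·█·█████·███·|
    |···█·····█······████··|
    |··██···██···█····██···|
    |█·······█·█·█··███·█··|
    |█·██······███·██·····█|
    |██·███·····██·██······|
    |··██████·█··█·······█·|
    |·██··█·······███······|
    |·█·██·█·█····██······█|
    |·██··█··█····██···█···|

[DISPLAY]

                                                    
                                                    
                                                    
                                                    
                                                    
                                                    
                                                    
                                                    
                                                    
                                                    
                                                    
     ┏━━━━━━━━━━━━━━━━━━━━━━━━━━━━┓                 
     ┃ Spreadsheet                ┃                 
━━━━━━━━━━━━━━━━━━━━━━━━━━━━━━┓───┨                 
eOfLife                       ┃   ┃                 
──────────────────────────────┨   ┃                 
 0                            ┃---┃                 
·····█······████··            ┃  0┃                 
···██···█····██···            ┃  0┃                 
····█·█·█··███·█··            ┃  0┃                 
······███·██·····█            ┃   ┃                 
██·····██·██······            ┃  0┃                 
━━━━━━━━━━━━━━━━━━━━━━━━━━━━━━┛  0┃                 
     ┃  7        0       0       0┃                 


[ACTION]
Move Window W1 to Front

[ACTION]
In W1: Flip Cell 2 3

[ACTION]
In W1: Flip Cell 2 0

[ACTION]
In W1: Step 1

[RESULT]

                                                    
                                                    
                                                    
                                                    
                                                    
                                                    
                                                    
                                                    
                                                    
                                                    
                                                    
     ┏━━━━━━━━━━━━━━━━━━━━━━━━━━━━┓                 
     ┃ Spreadsheet                ┃                 
━━━━━━━━━━━━━━━━━━━━━━━━━━━━━━┓───┨                 
eOfLife                       ┃   ┃                 
──────────────────────────────┨   ┃                 
 1                            ┃---┃                 
···█·█·██·█·····█·            ┃  0┃                 
···██··█···█······            ┃  0┃                 
···██·█·█·██·█····            ┃  0┃                 
·····██···········            ┃   ┃                 
··········██······            ┃  0┃                 
━━━━━━━━━━━━━━━━━━━━━━━━━━━━━━┛  0┃                 
     ┃  7        0       0       0┃                 


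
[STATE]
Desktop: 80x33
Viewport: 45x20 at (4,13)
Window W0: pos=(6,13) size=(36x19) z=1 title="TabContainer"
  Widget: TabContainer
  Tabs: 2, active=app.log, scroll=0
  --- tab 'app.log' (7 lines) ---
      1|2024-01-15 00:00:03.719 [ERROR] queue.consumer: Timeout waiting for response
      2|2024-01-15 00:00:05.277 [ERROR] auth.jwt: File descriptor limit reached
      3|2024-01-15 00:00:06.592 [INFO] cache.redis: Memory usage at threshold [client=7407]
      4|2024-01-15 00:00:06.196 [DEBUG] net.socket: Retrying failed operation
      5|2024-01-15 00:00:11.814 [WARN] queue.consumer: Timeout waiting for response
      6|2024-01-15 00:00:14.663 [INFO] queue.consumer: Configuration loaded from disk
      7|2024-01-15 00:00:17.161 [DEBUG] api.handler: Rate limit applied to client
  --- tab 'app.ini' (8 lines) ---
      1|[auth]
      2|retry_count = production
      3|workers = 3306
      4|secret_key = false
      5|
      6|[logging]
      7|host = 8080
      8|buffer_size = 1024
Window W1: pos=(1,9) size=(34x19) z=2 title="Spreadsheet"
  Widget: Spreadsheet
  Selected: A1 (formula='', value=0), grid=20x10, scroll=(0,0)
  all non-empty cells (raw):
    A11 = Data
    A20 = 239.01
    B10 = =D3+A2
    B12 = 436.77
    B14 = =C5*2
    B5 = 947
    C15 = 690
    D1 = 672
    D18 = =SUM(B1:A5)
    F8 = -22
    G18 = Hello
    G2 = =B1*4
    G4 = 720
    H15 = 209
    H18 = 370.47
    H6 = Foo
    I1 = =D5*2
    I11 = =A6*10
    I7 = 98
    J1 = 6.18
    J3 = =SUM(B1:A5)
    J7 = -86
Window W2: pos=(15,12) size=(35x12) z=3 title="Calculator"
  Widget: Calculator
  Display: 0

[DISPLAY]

     A     ┃ Calculator                      
-----------┠─────────────────────────────────
1      [0] ┃                                0
2        0 ┃┌───┬───┬───┬───┐                
3        0 ┃│ 7 │ 8 │ 9 │ ÷ │                
4        0 ┃├───┼───┼───┼───┤                
5        0 ┃│ 4 │ 5 │ 6 │ × │                
6        0 ┃├───┼───┼───┼───┤                
7        0 ┃│ 1 │ 2 │ 3 │ - │                
8        0 ┃└───┴───┴───┴───┘                
9        0 ┗━━━━━━━━━━━━━━━━━━━━━━━━━━━━━━━━━
0        0       0       0    ┃UG] ap┃       
1 Data           0       0    ┃      ┃       
2        0  436.77       0    ┃      ┃       
━━━━━━━━━━━━━━━━━━━━━━━━━━━━━━┛      ┃       
  ┃                                  ┃       
  ┃                                  ┃       
  ┃                                  ┃       
  ┗━━━━━━━━━━━━━━━━━━━━━━━━━━━━━━━━━━┛       
                                             


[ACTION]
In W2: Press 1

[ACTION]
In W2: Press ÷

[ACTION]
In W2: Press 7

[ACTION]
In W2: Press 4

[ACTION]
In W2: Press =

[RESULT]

     A     ┃ Calculator                      
-----------┠─────────────────────────────────
1      [0] ┃                    0.01351351351
2        0 ┃┌───┬───┬───┬───┐                
3        0 ┃│ 7 │ 8 │ 9 │ ÷ │                
4        0 ┃├───┼───┼───┼───┤                
5        0 ┃│ 4 │ 5 │ 6 │ × │                
6        0 ┃├───┼───┼───┼───┤                
7        0 ┃│ 1 │ 2 │ 3 │ - │                
8        0 ┃└───┴───┴───┴───┘                
9        0 ┗━━━━━━━━━━━━━━━━━━━━━━━━━━━━━━━━━
0        0       0       0    ┃UG] ap┃       
1 Data           0       0    ┃      ┃       
2        0  436.77       0    ┃      ┃       
━━━━━━━━━━━━━━━━━━━━━━━━━━━━━━┛      ┃       
  ┃                                  ┃       
  ┃                                  ┃       
  ┃                                  ┃       
  ┗━━━━━━━━━━━━━━━━━━━━━━━━━━━━━━━━━━┛       
                                             


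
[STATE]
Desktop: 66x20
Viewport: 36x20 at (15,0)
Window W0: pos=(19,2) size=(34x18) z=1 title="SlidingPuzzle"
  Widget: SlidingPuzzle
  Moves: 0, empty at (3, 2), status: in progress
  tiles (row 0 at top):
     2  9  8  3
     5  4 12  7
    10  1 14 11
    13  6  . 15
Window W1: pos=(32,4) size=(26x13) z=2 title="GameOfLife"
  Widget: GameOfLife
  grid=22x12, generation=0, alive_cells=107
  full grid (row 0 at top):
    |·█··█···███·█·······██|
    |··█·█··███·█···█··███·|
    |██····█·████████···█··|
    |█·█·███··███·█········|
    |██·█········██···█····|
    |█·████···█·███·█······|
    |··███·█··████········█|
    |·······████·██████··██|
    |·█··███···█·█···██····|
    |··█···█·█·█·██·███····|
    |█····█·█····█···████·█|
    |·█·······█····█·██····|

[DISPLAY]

                                    
                                    
    ┏━━━━━━━━━━━━━━━━━━━━━━━━━━━━━━━
    ┃ SlidingPuzzle                 
    ┠────────────┏━━━━━━━━━━━━━━━━━━
    ┃┌────┬────┬─┃ GameOfLife       
    ┃│  2 │  9 │ ┠──────────────────
    ┃├────┼────┼─┃Gen: 0            
    ┃│  5 │  4 │ ┃██····█·████████··
    ┃├────┼────┼─┃█·█·███··███·█····
    ┃│ 10 │  1 │ ┃██·█········██···█
    ┃├────┼────┼─┃█·████···█·███·█··
    ┃│ 13 │  6 │ ┃··███·█··████·····
    ┃└────┴────┴─┃·······████·██████
    ┃Moves: 0    ┃·█··███···█·█···██
    ┃            ┃··█···█·█·█·██·███
    ┃            ┗━━━━━━━━━━━━━━━━━━
    ┃                               
    ┃                               
    ┗━━━━━━━━━━━━━━━━━━━━━━━━━━━━━━━


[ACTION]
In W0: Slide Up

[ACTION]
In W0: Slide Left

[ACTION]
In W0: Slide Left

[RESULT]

                                    
                                    
    ┏━━━━━━━━━━━━━━━━━━━━━━━━━━━━━━━
    ┃ SlidingPuzzle                 
    ┠────────────┏━━━━━━━━━━━━━━━━━━
    ┃┌────┬────┬─┃ GameOfLife       
    ┃│  2 │  9 │ ┠──────────────────
    ┃├────┼────┼─┃Gen: 0            
    ┃│  5 │  4 │ ┃██····█·████████··
    ┃├────┼────┼─┃█·█·███··███·█····
    ┃│ 10 │  1 │ ┃██·█········██···█
    ┃├────┼────┼─┃█·████···█·███·█··
    ┃│ 13 │  6 │ ┃··███·█··████·····
    ┃└────┴────┴─┃·······████·██████
    ┃Moves: 1    ┃·█··███···█·█···██
    ┃            ┃··█···█·█·█·██·███
    ┃            ┗━━━━━━━━━━━━━━━━━━
    ┃                               
    ┃                               
    ┗━━━━━━━━━━━━━━━━━━━━━━━━━━━━━━━


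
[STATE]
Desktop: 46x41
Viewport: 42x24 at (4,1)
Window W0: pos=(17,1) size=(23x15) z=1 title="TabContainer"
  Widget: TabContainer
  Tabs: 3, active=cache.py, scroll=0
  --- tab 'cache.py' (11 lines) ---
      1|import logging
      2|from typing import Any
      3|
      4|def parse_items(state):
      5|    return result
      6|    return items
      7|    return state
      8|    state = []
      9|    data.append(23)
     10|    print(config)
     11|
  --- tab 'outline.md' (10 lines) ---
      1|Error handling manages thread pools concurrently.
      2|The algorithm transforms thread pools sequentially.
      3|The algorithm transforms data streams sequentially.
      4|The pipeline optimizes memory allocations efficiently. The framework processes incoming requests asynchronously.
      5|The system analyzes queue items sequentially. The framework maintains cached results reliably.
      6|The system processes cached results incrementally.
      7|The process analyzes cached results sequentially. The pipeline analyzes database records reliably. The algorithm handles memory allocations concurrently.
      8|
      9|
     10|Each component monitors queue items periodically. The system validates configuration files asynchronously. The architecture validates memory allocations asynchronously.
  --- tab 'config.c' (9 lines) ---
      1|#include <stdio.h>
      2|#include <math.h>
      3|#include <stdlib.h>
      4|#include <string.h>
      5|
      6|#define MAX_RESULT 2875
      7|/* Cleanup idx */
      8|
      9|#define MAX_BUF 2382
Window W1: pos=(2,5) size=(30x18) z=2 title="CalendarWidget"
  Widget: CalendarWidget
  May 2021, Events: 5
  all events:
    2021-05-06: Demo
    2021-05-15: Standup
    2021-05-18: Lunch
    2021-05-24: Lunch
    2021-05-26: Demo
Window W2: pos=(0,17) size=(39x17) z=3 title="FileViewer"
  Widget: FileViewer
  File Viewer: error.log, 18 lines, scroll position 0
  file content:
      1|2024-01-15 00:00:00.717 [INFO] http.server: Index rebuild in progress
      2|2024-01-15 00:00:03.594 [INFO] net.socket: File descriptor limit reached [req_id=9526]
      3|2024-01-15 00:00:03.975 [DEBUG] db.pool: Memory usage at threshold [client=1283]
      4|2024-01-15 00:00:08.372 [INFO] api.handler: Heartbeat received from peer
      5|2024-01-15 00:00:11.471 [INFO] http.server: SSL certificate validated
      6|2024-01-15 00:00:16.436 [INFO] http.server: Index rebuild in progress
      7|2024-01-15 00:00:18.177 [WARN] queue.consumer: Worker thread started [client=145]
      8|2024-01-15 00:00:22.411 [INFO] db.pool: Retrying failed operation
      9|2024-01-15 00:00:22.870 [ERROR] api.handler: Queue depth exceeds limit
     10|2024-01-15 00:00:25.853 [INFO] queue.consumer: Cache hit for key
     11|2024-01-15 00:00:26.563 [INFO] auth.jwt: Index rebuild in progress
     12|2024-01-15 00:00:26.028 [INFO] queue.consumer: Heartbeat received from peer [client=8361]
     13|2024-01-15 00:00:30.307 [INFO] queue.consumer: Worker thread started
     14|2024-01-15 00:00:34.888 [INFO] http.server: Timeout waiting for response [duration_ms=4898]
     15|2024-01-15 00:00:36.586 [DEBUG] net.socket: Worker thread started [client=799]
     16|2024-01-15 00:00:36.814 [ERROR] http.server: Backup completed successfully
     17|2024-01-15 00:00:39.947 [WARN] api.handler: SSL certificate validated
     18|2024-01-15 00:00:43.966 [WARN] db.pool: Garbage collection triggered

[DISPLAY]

             ┏━━━━━━━━━━━━━━━━━━━━━┓      
             ┃ TabContainer        ┃      
             ┠─────────────────────┨      
             ┃[cache.py]│ outline.m┃      
━━━━━━━━━━━━━━━━━━━━━━━━━━━┓───────┃      
CalendarWidget             ┃       ┃      
───────────────────────────┨port An┃      
         May 2021          ┃       ┃      
o Tu We Th Fr Sa Su        ┃s(state┃      
               1  2        ┃ult    ┃      
3  4  5  6*  7  8  9       ┃ms     ┃      
0 11 12 13 14 15* 16       ┃te     ┃      
7 18* 19 20 21 22 23       ┃       ┃      
4* 25 26* 27 28 29 30      ┃d(23)  ┃      
1                          ┃━━━━━━━┛      
                           ┃              
━━━━━━━━━━━━━━━━━━━━━━━━━━━━━━━━━━┓       
leViewer                          ┃       
──────────────────────────────────┨       
4-01-15 00:00:00.717 [INFO] http.▲┃       
4-01-15 00:00:03.594 [INFO] net.s█┃       
4-01-15 00:00:03.975 [DEBUG] db.p░┃       
4-01-15 00:00:08.372 [INFO] api.h░┃       
4-01-15 00:00:11.471 [INFO] http.░┃       


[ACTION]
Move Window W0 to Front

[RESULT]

             ┏━━━━━━━━━━━━━━━━━━━━━┓      
             ┃ TabContainer        ┃      
             ┠─────────────────────┨      
             ┃[cache.py]│ outline.m┃      
━━━━━━━━━━━━━┃─────────────────────┃      
CalendarWidge┃import logging       ┃      
─────────────┃from typing import An┃      
         May ┃                     ┃      
o Tu We Th Fr┃def parse_items(state┃      
             ┃    return result    ┃      
3  4  5  6*  ┃    return items     ┃      
0 11 12 13 14┃    return state     ┃      
7 18* 19 20 2┃    state = []       ┃      
4* 25 26* 27 ┃    data.append(23)  ┃      
1            ┗━━━━━━━━━━━━━━━━━━━━━┛      
                           ┃              
━━━━━━━━━━━━━━━━━━━━━━━━━━━━━━━━━━┓       
leViewer                          ┃       
──────────────────────────────────┨       
4-01-15 00:00:00.717 [INFO] http.▲┃       
4-01-15 00:00:03.594 [INFO] net.s█┃       
4-01-15 00:00:03.975 [DEBUG] db.p░┃       
4-01-15 00:00:08.372 [INFO] api.h░┃       
4-01-15 00:00:11.471 [INFO] http.░┃       


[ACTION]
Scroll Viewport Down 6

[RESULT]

─────────────┃from typing import An┃      
         May ┃                     ┃      
o Tu We Th Fr┃def parse_items(state┃      
             ┃    return result    ┃      
3  4  5  6*  ┃    return items     ┃      
0 11 12 13 14┃    return state     ┃      
7 18* 19 20 2┃    state = []       ┃      
4* 25 26* 27 ┃    data.append(23)  ┃      
1            ┗━━━━━━━━━━━━━━━━━━━━━┛      
                           ┃              
━━━━━━━━━━━━━━━━━━━━━━━━━━━━━━━━━━┓       
leViewer                          ┃       
──────────────────────────────────┨       
4-01-15 00:00:00.717 [INFO] http.▲┃       
4-01-15 00:00:03.594 [INFO] net.s█┃       
4-01-15 00:00:03.975 [DEBUG] db.p░┃       
4-01-15 00:00:08.372 [INFO] api.h░┃       
4-01-15 00:00:11.471 [INFO] http.░┃       
4-01-15 00:00:16.436 [INFO] http.░┃       
4-01-15 00:00:18.177 [WARN] queue░┃       
4-01-15 00:00:22.411 [INFO] db.po░┃       
4-01-15 00:00:22.870 [ERROR] api.░┃       
4-01-15 00:00:25.853 [INFO] queue░┃       
4-01-15 00:00:26.563 [INFO] auth.░┃       


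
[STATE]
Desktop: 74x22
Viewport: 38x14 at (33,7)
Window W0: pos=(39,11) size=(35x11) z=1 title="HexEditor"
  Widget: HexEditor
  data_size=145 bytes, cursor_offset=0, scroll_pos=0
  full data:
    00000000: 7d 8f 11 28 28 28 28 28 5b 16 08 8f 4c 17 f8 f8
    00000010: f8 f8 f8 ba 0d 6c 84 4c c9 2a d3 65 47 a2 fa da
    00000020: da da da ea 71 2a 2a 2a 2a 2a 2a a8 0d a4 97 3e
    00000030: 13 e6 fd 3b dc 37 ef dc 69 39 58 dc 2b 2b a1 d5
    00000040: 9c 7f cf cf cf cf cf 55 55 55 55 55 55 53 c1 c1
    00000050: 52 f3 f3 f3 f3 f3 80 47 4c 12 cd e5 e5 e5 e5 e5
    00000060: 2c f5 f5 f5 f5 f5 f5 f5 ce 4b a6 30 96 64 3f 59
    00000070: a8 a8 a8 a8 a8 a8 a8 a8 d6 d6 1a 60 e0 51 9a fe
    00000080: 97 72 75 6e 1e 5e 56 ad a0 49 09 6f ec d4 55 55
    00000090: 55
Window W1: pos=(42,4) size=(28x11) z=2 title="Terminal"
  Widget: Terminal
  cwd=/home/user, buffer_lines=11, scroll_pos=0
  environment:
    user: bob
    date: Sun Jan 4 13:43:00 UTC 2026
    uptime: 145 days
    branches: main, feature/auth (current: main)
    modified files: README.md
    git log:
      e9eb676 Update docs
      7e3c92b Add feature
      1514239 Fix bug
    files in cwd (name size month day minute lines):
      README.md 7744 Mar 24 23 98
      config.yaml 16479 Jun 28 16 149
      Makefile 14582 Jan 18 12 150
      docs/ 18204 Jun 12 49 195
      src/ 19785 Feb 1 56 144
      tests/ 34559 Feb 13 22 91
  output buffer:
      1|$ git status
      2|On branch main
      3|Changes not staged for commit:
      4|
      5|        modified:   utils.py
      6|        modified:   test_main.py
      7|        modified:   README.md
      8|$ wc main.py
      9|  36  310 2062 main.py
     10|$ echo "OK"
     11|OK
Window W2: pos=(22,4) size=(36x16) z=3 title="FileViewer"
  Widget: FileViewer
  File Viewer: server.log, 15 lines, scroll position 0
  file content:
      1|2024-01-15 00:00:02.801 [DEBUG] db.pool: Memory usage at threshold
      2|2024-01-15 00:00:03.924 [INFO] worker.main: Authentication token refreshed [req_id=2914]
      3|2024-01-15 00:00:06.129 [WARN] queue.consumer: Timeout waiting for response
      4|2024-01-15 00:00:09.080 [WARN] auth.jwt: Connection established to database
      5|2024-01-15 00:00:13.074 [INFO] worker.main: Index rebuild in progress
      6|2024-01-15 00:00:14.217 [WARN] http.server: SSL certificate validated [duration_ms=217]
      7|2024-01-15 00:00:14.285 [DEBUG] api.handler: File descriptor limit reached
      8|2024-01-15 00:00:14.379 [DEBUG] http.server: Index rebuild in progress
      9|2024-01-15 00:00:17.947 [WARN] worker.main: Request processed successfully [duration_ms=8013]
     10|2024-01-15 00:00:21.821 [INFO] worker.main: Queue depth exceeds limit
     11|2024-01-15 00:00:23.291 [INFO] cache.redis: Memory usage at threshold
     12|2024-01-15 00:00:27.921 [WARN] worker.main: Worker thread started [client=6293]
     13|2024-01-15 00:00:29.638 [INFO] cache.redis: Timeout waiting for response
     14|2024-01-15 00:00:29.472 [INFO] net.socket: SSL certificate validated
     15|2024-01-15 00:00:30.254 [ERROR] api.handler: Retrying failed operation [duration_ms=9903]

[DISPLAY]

 00:00:02.801 [DEBUG] d▲┃           ┃ 
 00:00:03.924 [INFO] wo█┃           ┃ 
 00:00:06.129 [WARN] qu░┃ged for com┃ 
 00:00:09.080 [WARN] au░┃           ┃ 
 00:00:13.074 [INFO] wo░┃d:   utils.┃━
 00:00:14.217 [WARN] ht░┃d:   test_m┃ 
 00:00:14.285 [DEBUG] a░┃d:   README┃─
 00:00:14.379 [DEBUG] h░┃━━━━━━━━━━━┛ 
 00:00:17.947 [WARN] wo░┃ ba 0d 6c 84 
 00:00:21.821 [INFO] wo░┃ ea 71 2a 2a 
 00:00:23.291 [INFO] ca░┃ 3b dc 37 ef 
 00:00:27.921 [WARN] wo▼┃ cf cf cf cf 
━━━━━━━━━━━━━━━━━━━━━━━━┛ f3 f3 f3 80 
      ┃00000060  2c f5 f5 f5 f5 f5 f5 


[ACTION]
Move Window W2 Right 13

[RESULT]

  ┃2024-01-15 00:00:02.801 [DEBUG] d▲┃
  ┃2024-01-15 00:00:03.924 [INFO] wo█┃
  ┃2024-01-15 00:00:06.129 [WARN] qu░┃
  ┃2024-01-15 00:00:09.080 [WARN] au░┃
  ┃2024-01-15 00:00:13.074 [INFO] wo░┃
  ┃2024-01-15 00:00:14.217 [WARN] ht░┃
  ┃2024-01-15 00:00:14.285 [DEBUG] a░┃
  ┃2024-01-15 00:00:14.379 [DEBUG] h░┃
  ┃2024-01-15 00:00:17.947 [WARN] wo░┃
  ┃2024-01-15 00:00:21.821 [INFO] wo░┃
  ┃2024-01-15 00:00:23.291 [INFO] ca░┃
  ┃2024-01-15 00:00:27.921 [WARN] wo▼┃
  ┗━━━━━━━━━━━━━━━━━━━━━━━━━━━━━━━━━━┛
      ┃00000060  2c f5 f5 f5 f5 f5 f5 


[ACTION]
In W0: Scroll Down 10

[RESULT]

  ┃2024-01-15 00:00:02.801 [DEBUG] d▲┃
  ┃2024-01-15 00:00:03.924 [INFO] wo█┃
  ┃2024-01-15 00:00:06.129 [WARN] qu░┃
  ┃2024-01-15 00:00:09.080 [WARN] au░┃
  ┃2024-01-15 00:00:13.074 [INFO] wo░┃
  ┃2024-01-15 00:00:14.217 [WARN] ht░┃
  ┃2024-01-15 00:00:14.285 [DEBUG] a░┃
  ┃2024-01-15 00:00:14.379 [DEBUG] h░┃
  ┃2024-01-15 00:00:17.947 [WARN] wo░┃
  ┃2024-01-15 00:00:21.821 [INFO] wo░┃
  ┃2024-01-15 00:00:23.291 [INFO] ca░┃
  ┃2024-01-15 00:00:27.921 [WARN] wo▼┃
  ┗━━━━━━━━━━━━━━━━━━━━━━━━━━━━━━━━━━┛
      ┃                               


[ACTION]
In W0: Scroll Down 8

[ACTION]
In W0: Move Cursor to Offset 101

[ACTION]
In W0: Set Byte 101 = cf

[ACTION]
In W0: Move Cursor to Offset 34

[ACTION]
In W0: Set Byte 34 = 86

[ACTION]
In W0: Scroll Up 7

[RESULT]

  ┃2024-01-15 00:00:02.801 [DEBUG] d▲┃
  ┃2024-01-15 00:00:03.924 [INFO] wo█┃
  ┃2024-01-15 00:00:06.129 [WARN] qu░┃
  ┃2024-01-15 00:00:09.080 [WARN] au░┃
  ┃2024-01-15 00:00:13.074 [INFO] wo░┃
  ┃2024-01-15 00:00:14.217 [WARN] ht░┃
  ┃2024-01-15 00:00:14.285 [DEBUG] a░┃
  ┃2024-01-15 00:00:14.379 [DEBUG] h░┃
  ┃2024-01-15 00:00:17.947 [WARN] wo░┃
  ┃2024-01-15 00:00:21.821 [INFO] wo░┃
  ┃2024-01-15 00:00:23.291 [INFO] ca░┃
  ┃2024-01-15 00:00:27.921 [WARN] wo▼┃
  ┗━━━━━━━━━━━━━━━━━━━━━━━━━━━━━━━━━━┛
      ┃00000080  97 72 75 6e 1e 5e 56 
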